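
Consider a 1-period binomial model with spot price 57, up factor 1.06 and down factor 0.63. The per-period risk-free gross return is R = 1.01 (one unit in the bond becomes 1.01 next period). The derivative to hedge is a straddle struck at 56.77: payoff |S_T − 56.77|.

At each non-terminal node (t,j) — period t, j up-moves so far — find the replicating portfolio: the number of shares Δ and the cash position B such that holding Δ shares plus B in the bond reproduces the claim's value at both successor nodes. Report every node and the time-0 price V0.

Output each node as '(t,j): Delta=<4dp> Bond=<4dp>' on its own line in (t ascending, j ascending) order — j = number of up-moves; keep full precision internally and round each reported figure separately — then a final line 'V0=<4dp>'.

(0,0): Delta=-0.7022 Bond=45.6185
V0=5.5952

Under the risk-neutral measure, an up-move has probability p* = (R−d)/(u−d) = 0.8837 and values discount at R = 1.01.
Terminal values V(1,·): V(1,0)=20.8600, V(1,1)=3.6500
Node (0,0) S=57.0000: V=(p*·3.6500+(1−p*)·20.8600)/1.01=5.5952; Δ=(3.6500−20.8600)/(60.4200−35.9100)=-0.7022; B=V−Δ·S=45.6185
Self-financing check: at every node Δ·S+B equals the discounted successor values.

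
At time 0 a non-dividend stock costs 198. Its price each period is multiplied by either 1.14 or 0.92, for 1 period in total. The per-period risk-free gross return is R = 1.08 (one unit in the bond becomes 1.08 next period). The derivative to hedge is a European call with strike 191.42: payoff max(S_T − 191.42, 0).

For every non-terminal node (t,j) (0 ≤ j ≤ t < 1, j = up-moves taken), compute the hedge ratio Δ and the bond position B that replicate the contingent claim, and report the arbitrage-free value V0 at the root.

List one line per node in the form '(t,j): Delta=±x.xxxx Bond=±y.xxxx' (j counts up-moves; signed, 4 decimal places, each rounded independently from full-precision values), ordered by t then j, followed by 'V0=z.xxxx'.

Since d<R<u, set p* = (R−d)/(u−d) = 0.7273; price each node as the discounted p*-expectation of its children.
Payoff layer (t=1): V(1,0)=0.0000, V(1,1)=34.3000
  t=0,j=0: stock 198.0000 → up 225.7200 (V=34.3000), down 182.1600 (V=0.0000). Price 23.0976; hedge Δ=0.7874, bond B=-132.8114.
Root portfolio cost Δ·198+B reproduces V0=23.0976.

(0,0): Delta=0.7874 Bond=-132.8114
V0=23.0976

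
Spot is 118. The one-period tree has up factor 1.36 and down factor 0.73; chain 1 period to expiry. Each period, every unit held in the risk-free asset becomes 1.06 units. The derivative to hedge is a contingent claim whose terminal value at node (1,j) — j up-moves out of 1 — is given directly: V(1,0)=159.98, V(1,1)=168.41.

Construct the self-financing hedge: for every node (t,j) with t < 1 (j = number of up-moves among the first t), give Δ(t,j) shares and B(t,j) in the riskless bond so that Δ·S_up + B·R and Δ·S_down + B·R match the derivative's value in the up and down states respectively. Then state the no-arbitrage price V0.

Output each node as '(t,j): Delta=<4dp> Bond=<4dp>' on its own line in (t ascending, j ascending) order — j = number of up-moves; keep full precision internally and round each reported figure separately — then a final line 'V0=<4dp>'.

Under the risk-neutral measure, an up-move has probability p* = (R−d)/(u−d) = 0.5238 and values discount at R = 1.06.
At expiry t=1: V(1,0)=159.9800, V(1,1)=168.4100
  t=0,j=0: stock 118.0000 → up 160.4800 (V=168.4100), down 86.1400 (V=159.9800). Price 155.0903; hedge Δ=0.1134, bond B=141.7093.
Check: Δ(0,0)·S0 + B(0,0) = 155.0903 = V0.

(0,0): Delta=0.1134 Bond=141.7093
V0=155.0903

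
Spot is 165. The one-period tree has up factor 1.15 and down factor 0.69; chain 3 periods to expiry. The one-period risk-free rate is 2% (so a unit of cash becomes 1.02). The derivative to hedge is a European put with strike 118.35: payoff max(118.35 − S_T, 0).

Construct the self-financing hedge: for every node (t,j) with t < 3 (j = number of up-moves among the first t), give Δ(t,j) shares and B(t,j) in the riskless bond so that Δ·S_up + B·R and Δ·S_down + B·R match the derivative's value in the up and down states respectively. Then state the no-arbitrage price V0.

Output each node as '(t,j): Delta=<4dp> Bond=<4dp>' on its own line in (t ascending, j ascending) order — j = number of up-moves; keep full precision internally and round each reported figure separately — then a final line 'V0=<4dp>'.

Under the risk-neutral measure, an up-move has probability p* = (R−d)/(u−d) = 0.7174 and values discount at R = 1.02.
At expiry t=3: V(3,0)=64.1460, V(3,1)=28.0100, V(3,2)=0.0000, V(3,3)=0.0000
Node (2,0) S=78.5565: V=(p*·28.0100+(1−p*)·64.1460)/1.02=37.4729; Δ=(28.0100−64.1460)/(90.3400−54.2040)=-1.0000; B=V−Δ·S=116.0294
Node (2,1) S=130.9275: V=(p*·0.0000+(1−p*)·28.0100)/1.02=7.7607; Δ=(0.0000−28.0100)/(150.5666−90.3400)=-0.4651; B=V−Δ·S=68.6520
Node (2,2) S=218.2125: V=(p*·0.0000+(1−p*)·0.0000)/1.02=0.0000; Δ=(0.0000−0.0000)/(250.9444−150.5666)=0.0000; B=V−Δ·S=0.0000
Node (1,0) S=113.8500: V=(p*·7.7607+(1−p*)·37.4729)/1.02=15.8408; Δ=(7.7607−37.4729)/(130.9275−78.5565)=-0.5673; B=V−Δ·S=80.4326
Node (1,1) S=189.7500: V=(p*·0.0000+(1−p*)·7.7607)/1.02=2.1502; Δ=(0.0000−7.7607)/(218.2125−130.9275)=-0.0889; B=V−Δ·S=19.0212
Node (0,0) S=165.0000: V=(p*·2.1502+(1−p*)·15.8408)/1.02=5.9013; Δ=(2.1502−15.8408)/(189.7500−113.8500)=-0.1804; B=V−Δ·S=35.6634
The time-0 hedge costs 5.9013, which is the no-arbitrage price.

(0,0): Delta=-0.1804 Bond=35.6634
(1,0): Delta=-0.5673 Bond=80.4326
(1,1): Delta=-0.0889 Bond=19.0212
(2,0): Delta=-1.0000 Bond=116.0294
(2,1): Delta=-0.4651 Bond=68.6520
(2,2): Delta=0.0000 Bond=0.0000
V0=5.9013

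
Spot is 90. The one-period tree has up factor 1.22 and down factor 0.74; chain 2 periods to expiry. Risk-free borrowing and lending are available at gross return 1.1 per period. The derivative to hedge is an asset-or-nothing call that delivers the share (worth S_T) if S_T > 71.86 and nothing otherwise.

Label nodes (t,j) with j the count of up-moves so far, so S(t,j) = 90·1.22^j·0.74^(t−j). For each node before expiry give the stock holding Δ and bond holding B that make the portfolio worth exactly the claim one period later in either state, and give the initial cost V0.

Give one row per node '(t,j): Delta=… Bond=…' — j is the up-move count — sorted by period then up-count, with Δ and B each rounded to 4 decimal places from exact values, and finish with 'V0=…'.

(0,0): Delta=1.2593 Bond=-25.8809
(1,0): Delta=2.5417 Bond=-113.8759
(1,1): Delta=1.0000 Bond=0.0000
V0=87.4543

Since d<R<u, set p* = (R−d)/(u−d) = 0.7500; price each node as the discounted p*-expectation of its children.
At expiry t=2: V(2,0)=0.0000, V(2,1)=81.2520, V(2,2)=133.9560
Node (1,0) S=66.6000: V=(p*·81.2520+(1−p*)·0.0000)/1.1=55.3991; Δ=(81.2520−0.0000)/(81.2520−49.2840)=2.5417; B=V−Δ·S=-113.8759
Node (1,1) S=109.8000: V=(p*·133.9560+(1−p*)·81.2520)/1.1=109.8000; Δ=(133.9560−81.2520)/(133.9560−81.2520)=1.0000; B=V−Δ·S=0.0000
Node (0,0) S=90.0000: V=(p*·109.8000+(1−p*)·55.3991)/1.1=87.4543; Δ=(109.8000−55.3991)/(109.8000−66.6000)=1.2593; B=V−Δ·S=-25.8809
Each (Δ,B) replicates both successor values, so the strategy is self-financing and V0 is arbitrage-free.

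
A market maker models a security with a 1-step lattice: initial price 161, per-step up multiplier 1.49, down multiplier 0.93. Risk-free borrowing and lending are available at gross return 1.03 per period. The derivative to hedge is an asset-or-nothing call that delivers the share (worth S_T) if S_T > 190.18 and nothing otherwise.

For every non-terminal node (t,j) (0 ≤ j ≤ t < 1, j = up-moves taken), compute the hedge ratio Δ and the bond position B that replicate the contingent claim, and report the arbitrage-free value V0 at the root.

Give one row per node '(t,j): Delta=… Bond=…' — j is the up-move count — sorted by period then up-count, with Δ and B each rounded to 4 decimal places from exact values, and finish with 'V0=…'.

(0,0): Delta=2.6607 Bond=-386.7852
V0=41.5898

Since d<R<u, set p* = (R−d)/(u−d) = 0.1786; price each node as the discounted p*-expectation of its children.
Terminal values V(1,·): V(1,0)=0.0000, V(1,1)=239.8900
  t=0,j=0: stock 161.0000 → up 239.8900 (V=239.8900), down 149.7300 (V=0.0000). Price 41.5898; hedge Δ=2.6607, bond B=-386.7852.
Each (Δ,B) replicates both successor values, so the strategy is self-financing and V0 is arbitrage-free.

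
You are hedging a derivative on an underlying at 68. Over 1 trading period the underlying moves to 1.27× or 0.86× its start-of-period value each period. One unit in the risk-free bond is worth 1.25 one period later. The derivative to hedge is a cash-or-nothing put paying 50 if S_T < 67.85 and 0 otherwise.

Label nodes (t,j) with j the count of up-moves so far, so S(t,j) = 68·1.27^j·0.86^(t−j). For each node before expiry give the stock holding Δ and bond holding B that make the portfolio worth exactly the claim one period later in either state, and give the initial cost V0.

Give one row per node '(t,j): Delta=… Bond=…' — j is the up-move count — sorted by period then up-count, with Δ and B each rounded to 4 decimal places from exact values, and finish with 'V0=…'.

Since d<R<u, set p* = (R−d)/(u−d) = 0.9512; price each node as the discounted p*-expectation of its children.
Terminal payoffs: V(1,0)=50.0000, V(1,1)=0.0000
  t=0,j=0: stock 68.0000 → up 86.3600 (V=0.0000), down 58.4800 (V=50.0000). Price 1.9512; hedge Δ=-1.7934, bond B=123.9024.
Self-financing check: at every node Δ·S+B equals the discounted successor values.

(0,0): Delta=-1.7934 Bond=123.9024
V0=1.9512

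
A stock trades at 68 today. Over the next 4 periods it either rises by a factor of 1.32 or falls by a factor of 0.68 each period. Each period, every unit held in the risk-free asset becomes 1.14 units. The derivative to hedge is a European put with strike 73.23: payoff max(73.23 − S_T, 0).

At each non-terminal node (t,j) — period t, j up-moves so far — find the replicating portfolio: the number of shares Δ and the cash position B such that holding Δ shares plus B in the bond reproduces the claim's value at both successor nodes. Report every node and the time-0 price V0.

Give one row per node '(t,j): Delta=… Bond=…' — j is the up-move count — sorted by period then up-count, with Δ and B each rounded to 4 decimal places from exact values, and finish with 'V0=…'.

Risk-neutral probability p* = (R−d)/(u−d) = (1.14−0.68)/(1.32−0.68) = 0.7187.
Terminal payoffs: V(4,0)=58.6907, V(4,1)=45.0066, V(4,2)=18.4434, V(4,3)=0.0000, V(4,4)=0.0000
  t=3,j=0: stock 21.3814 → up 28.2234 (V=45.0066), down 14.5393 (V=58.6907). Price 42.8555; hedge Δ=-1.0000, bond B=64.2368.
  t=3,j=1: stock 41.5050 → up 54.7866 (V=18.4434), down 28.2234 (V=45.0066). Price 22.7318; hedge Δ=-1.0000, bond B=64.2368.
  t=3,j=2: stock 80.5686 → up 106.3505 (V=0.0000), down 54.7866 (V=18.4434). Price 4.5502; hedge Δ=-0.3577, bond B=33.3679.
  t=3,j=3: stock 156.3978 → up 206.4451 (V=0.0000), down 106.3505 (V=0.0000). Price 0.0000; hedge Δ=0.0000, bond B=0.0000.
  t=2,j=0: stock 31.4432 → up 41.5050 (V=22.7318), down 21.3814 (V=42.8555). Price 24.9049; hedge Δ=-1.0000, bond B=56.3481.
  t=2,j=1: stock 61.0368 → up 80.5686 (V=4.5502), down 41.5050 (V=22.7318). Price 8.4770; hedge Δ=-0.4654, bond B=36.8858.
  t=2,j=2: stock 118.4832 → up 156.3978 (V=0.0000), down 80.5686 (V=4.5502). Price 1.1226; hedge Δ=-0.0600, bond B=8.2322.
  t=1,j=0: stock 46.2400 → up 61.0368 (V=8.4770), down 31.4432 (V=24.9049). Price 11.4889; hedge Δ=-0.5551, bond B=37.1575.
  t=1,j=1: stock 89.7600 → up 118.4832 (V=1.1226), down 61.0368 (V=8.4770). Price 2.7991; hedge Δ=-0.1280, bond B=14.2904.
  t=0,j=0: stock 68.0000 → up 89.7600 (V=2.7991), down 46.2400 (V=11.4889). Price 4.5992; hedge Δ=-0.1997, bond B=18.1770.
Check: Δ(0,0)·S0 + B(0,0) = 4.5992 = V0.

(0,0): Delta=-0.1997 Bond=18.1770
(1,0): Delta=-0.5551 Bond=37.1575
(1,1): Delta=-0.1280 Bond=14.2904
(2,0): Delta=-1.0000 Bond=56.3481
(2,1): Delta=-0.4654 Bond=36.8858
(2,2): Delta=-0.0600 Bond=8.2322
(3,0): Delta=-1.0000 Bond=64.2368
(3,1): Delta=-1.0000 Bond=64.2368
(3,2): Delta=-0.3577 Bond=33.3679
(3,3): Delta=0.0000 Bond=0.0000
V0=4.5992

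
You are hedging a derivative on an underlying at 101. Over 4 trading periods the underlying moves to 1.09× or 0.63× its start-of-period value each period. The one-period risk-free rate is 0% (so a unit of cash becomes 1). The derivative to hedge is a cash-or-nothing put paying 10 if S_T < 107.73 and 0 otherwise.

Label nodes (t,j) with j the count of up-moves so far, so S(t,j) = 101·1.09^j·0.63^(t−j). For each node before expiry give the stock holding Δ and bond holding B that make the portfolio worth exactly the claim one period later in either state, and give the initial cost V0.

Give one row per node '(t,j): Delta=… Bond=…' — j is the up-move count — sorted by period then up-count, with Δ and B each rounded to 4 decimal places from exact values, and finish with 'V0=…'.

(0,0): Delta=-0.1120 Bond=17.1271
(1,0): Delta=0.0000 Bond=10.0000
(1,1): Delta=-0.1278 Bond=18.8608
(2,0): Delta=0.0000 Bond=10.0000
(2,1): Delta=0.0000 Bond=10.0000
(2,2): Delta=-0.1457 Bond=21.0161
(3,0): Delta=0.0000 Bond=10.0000
(3,1): Delta=0.0000 Bond=10.0000
(3,2): Delta=0.0000 Bond=10.0000
(3,3): Delta=-0.1662 Bond=23.6957
V0=5.8142

The replicating-portfolio and risk-neutral prices coincide; use p* = (1−0.63)/(1.09−0.63) = 0.8043 for the latter.
Terminal values V(4,·): V(4,0)=10.0000, V(4,1)=10.0000, V(4,2)=10.0000, V(4,3)=10.0000, V(4,4)=0.0000
(3,0): S=25.2547. Δ = (V_up−V_dn)/(S_up−S_dn) = (10.0000−10.0000)/(27.5277−15.9105) = 0.0000. V = [p*·10.0000 + (1−p*)·10.0000]/1 = 10.0000. B = V − Δ·S = 10.0000.
(3,1): S=43.6947. Δ = (V_up−V_dn)/(S_up−S_dn) = (10.0000−10.0000)/(47.6272−27.5277) = 0.0000. V = [p*·10.0000 + (1−p*)·10.0000]/1 = 10.0000. B = V − Δ·S = 10.0000.
(3,2): S=75.5988. Δ = (V_up−V_dn)/(S_up−S_dn) = (10.0000−10.0000)/(82.4027−47.6272) = 0.0000. V = [p*·10.0000 + (1−p*)·10.0000]/1 = 10.0000. B = V − Δ·S = 10.0000.
(3,3): S=130.7979. Δ = (V_up−V_dn)/(S_up−S_dn) = (0.0000−10.0000)/(142.5697−82.4027) = -0.1662. V = [p*·0.0000 + (1−p*)·10.0000]/1 = 1.9565. B = V − Δ·S = 23.6957.
(2,0): S=40.0869. Δ = (V_up−V_dn)/(S_up−S_dn) = (10.0000−10.0000)/(43.6947−25.2547) = 0.0000. V = [p*·10.0000 + (1−p*)·10.0000]/1 = 10.0000. B = V − Δ·S = 10.0000.
(2,1): S=69.3567. Δ = (V_up−V_dn)/(S_up−S_dn) = (10.0000−10.0000)/(75.5988−43.6947) = 0.0000. V = [p*·10.0000 + (1−p*)·10.0000]/1 = 10.0000. B = V − Δ·S = 10.0000.
(2,2): S=119.9981. Δ = (V_up−V_dn)/(S_up−S_dn) = (1.9565−10.0000)/(130.7979−75.5988) = -0.1457. V = [p*·1.9565 + (1−p*)·10.0000]/1 = 3.5302. B = V − Δ·S = 21.0161.
(1,0): S=63.6300. Δ = (V_up−V_dn)/(S_up−S_dn) = (10.0000−10.0000)/(69.3567−40.0869) = 0.0000. V = [p*·10.0000 + (1−p*)·10.0000]/1 = 10.0000. B = V − Δ·S = 10.0000.
(1,1): S=110.0900. Δ = (V_up−V_dn)/(S_up−S_dn) = (3.5302−10.0000)/(119.9981−69.3567) = -0.1278. V = [p*·3.5302 + (1−p*)·10.0000]/1 = 4.7961. B = V − Δ·S = 18.8608.
(0,0): S=101.0000. Δ = (V_up−V_dn)/(S_up−S_dn) = (4.7961−10.0000)/(110.0900−63.6300) = -0.1120. V = [p*·4.7961 + (1−p*)·10.0000]/1 = 5.8142. B = V − Δ·S = 17.1271.
Root portfolio cost Δ·101+B reproduces V0=5.8142.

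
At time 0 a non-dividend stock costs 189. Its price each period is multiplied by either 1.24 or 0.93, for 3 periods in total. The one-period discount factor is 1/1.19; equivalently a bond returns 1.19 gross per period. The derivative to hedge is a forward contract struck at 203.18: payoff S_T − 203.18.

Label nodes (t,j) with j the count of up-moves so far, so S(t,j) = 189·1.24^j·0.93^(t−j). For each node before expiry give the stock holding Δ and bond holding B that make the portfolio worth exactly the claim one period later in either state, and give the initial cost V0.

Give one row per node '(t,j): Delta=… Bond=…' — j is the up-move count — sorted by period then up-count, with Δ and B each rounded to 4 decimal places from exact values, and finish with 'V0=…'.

Since d<R<u, set p* = (R−d)/(u−d) = 0.8387; price each node as the discounted p*-expectation of its children.
Terminal values V(3,·): V(3,0)=-51.1565, V(3,1)=-0.4820, V(3,2)=67.0840, V(3,3)=157.1719
  t=2,j=0: stock 163.4661 → up 202.6980 (V=-0.4820), down 152.0235 (V=-51.1565). Price -7.2734; hedge Δ=1.0000, bond B=-170.7395.
  t=2,j=1: stock 217.9548 → up 270.2640 (V=67.0840), down 202.6980 (V=-0.4820). Price 47.2153; hedge Δ=1.0000, bond B=-170.7395.
  t=2,j=2: stock 290.6064 → up 360.3519 (V=157.1719), down 270.2640 (V=67.0840). Price 119.8669; hedge Δ=1.0000, bond B=-170.7395.
  t=1,j=0: stock 175.7700 → up 217.9548 (V=47.2153), down 163.4661 (V=-7.2734). Price 32.2914; hedge Δ=1.0000, bond B=-143.4786.
  t=1,j=1: stock 234.3600 → up 290.6064 (V=119.8669), down 217.9548 (V=47.2153). Price 90.8814; hedge Δ=1.0000, bond B=-143.4786.
  t=0,j=0: stock 189.0000 → up 234.3600 (V=90.8814), down 175.7700 (V=32.2914). Price 68.4298; hedge Δ=1.0000, bond B=-120.5702.
Each (Δ,B) replicates both successor values, so the strategy is self-financing and V0 is arbitrage-free.

(0,0): Delta=1.0000 Bond=-120.5702
(1,0): Delta=1.0000 Bond=-143.4786
(1,1): Delta=1.0000 Bond=-143.4786
(2,0): Delta=1.0000 Bond=-170.7395
(2,1): Delta=1.0000 Bond=-170.7395
(2,2): Delta=1.0000 Bond=-170.7395
V0=68.4298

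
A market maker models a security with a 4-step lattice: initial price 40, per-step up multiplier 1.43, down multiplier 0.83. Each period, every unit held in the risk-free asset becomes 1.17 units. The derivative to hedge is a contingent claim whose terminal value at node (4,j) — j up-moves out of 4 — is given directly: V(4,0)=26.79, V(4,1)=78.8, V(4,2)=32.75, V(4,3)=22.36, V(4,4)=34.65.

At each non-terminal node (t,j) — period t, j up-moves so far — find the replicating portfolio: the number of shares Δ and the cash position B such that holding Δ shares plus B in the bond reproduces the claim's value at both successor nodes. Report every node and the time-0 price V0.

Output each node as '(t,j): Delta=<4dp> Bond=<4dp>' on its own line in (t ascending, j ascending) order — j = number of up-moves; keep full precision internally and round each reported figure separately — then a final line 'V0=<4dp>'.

(0,0): Delta=-0.3270 Bond=33.3327
(1,0): Delta=-0.5936 Bond=47.8497
(1,1): Delta=-0.2087 Bond=32.2313
(2,0): Delta=-0.1839 Bond=44.6952
(2,1): Delta=-0.7754 Bond=64.6169
(2,2): Delta=0.0429 Bond=17.1353
(3,0): Delta=3.7900 Bond=-38.5959
(3,1): Delta=-1.9477 Bond=121.7970
(3,2): Delta=-0.2551 Bond=40.2759
(3,3): Delta=0.1751 Bond=4.5802
V0=20.2532

Under the risk-neutral measure, an up-move has probability p* = (R−d)/(u−d) = 0.5667 and values discount at R = 1.17.
Terminal values V(4,·): V(4,0)=26.7900, V(4,1)=78.8000, V(4,2)=32.7500, V(4,3)=22.3600, V(4,4)=34.6500
Node (3,0) S=22.8715: V=(p*·78.8000+(1−p*)·26.7900)/1.17=48.0875; Δ=(78.8000−26.7900)/(32.7062−18.9833)=3.7900; B=V−Δ·S=-38.5959
Node (3,1) S=39.4051: V=(p*·32.7500+(1−p*)·78.8000)/1.17=45.0470; Δ=(32.7500−78.8000)/(56.3493−32.7062)=-1.9477; B=V−Δ·S=121.7970
Node (3,2) S=67.8907: V=(p*·22.3600+(1−p*)·32.7500)/1.17=22.9593; Δ=(22.3600−32.7500)/(97.0837−56.3493)=-0.2551; B=V−Δ·S=40.2759
Node (3,3) S=116.9683: V=(p*·34.6500+(1−p*)·22.3600)/1.17=25.0635; Δ=(34.6500−22.3600)/(167.2646−97.0837)=0.1751; B=V−Δ·S=4.5802
Node (2,0) S=27.5560: V=(p*·45.0470+(1−p*)·48.0875)/1.17=39.6278; Δ=(45.0470−48.0875)/(39.4051−22.8715)=-0.1839; B=V−Δ·S=44.6952
Node (2,1) S=47.4760: V=(p*·22.9593+(1−p*)·45.0470)/1.17=27.8039; Δ=(22.9593−45.0470)/(67.8907−39.4051)=-0.7754; B=V−Δ·S=64.6169
Node (2,2) S=81.7960: V=(p*·25.0635+(1−p*)·22.9593)/1.17=20.6425; Δ=(25.0635−22.9593)/(116.9683−67.8907)=0.0429; B=V−Δ·S=17.1353
Node (1,0) S=33.2000: V=(p*·27.8039+(1−p*)·39.6278)/1.17=28.1433; Δ=(27.8039−39.6278)/(47.4760−27.5560)=-0.5936; B=V−Δ·S=47.8497
Node (1,1) S=57.2000: V=(p*·20.6425+(1−p*)·27.8039)/1.17=20.2955; Δ=(20.6425−27.8039)/(81.7960−47.4760)=-0.2087; B=V−Δ·S=32.2313
Node (0,0) S=40.0000: V=(p*·20.2955+(1−p*)·28.1433)/1.17=20.2532; Δ=(20.2955−28.1433)/(57.2000−33.2000)=-0.3270; B=V−Δ·S=33.3327
Root portfolio cost Δ·40+B reproduces V0=20.2532.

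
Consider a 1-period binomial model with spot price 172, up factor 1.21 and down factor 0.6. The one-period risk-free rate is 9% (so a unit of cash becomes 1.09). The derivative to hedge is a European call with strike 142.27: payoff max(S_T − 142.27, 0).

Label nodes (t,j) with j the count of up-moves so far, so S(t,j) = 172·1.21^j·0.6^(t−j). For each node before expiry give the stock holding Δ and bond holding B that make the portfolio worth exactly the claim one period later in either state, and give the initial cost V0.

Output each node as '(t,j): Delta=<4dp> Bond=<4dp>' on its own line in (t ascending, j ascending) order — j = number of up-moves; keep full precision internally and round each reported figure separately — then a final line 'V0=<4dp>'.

(0,0): Delta=0.6276 Bond=-59.4225
V0=48.5284

No-arbitrage ⇒ martingale measure with p* = (R−d)/(u−d) = 0.8033.
Terminal payoffs: V(1,0)=0.0000, V(1,1)=65.8500
  t=0,j=0: stock 172.0000 → up 208.1200 (V=65.8500), down 103.2000 (V=0.0000). Price 48.5284; hedge Δ=0.6276, bond B=-59.4225.
Root portfolio cost Δ·172+B reproduces V0=48.5284.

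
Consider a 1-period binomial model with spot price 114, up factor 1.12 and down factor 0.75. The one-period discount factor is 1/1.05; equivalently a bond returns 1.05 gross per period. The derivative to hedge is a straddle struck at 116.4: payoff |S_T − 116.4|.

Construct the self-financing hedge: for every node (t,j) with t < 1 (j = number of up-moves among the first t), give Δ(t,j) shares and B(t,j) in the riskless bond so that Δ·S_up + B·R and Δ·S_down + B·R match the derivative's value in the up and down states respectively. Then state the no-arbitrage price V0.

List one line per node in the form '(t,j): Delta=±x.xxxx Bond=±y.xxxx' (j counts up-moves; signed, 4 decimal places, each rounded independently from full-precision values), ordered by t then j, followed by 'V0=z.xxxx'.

(0,0): Delta=-0.4651 Bond=67.3050
V0=14.2780

Risk-neutral probability p* = (R−d)/(u−d) = (1.05−0.75)/(1.12−0.75) = 0.8108.
Terminal payoffs: V(1,0)=30.9000, V(1,1)=11.2800
(0,0): S=114.0000. Δ = (V_up−V_dn)/(S_up−S_dn) = (11.2800−30.9000)/(127.6800−85.5000) = -0.4651. V = [p*·11.2800 + (1−p*)·30.9000]/1.05 = 14.2780. B = V − Δ·S = 67.3050.
Check: Δ(0,0)·S0 + B(0,0) = 14.2780 = V0.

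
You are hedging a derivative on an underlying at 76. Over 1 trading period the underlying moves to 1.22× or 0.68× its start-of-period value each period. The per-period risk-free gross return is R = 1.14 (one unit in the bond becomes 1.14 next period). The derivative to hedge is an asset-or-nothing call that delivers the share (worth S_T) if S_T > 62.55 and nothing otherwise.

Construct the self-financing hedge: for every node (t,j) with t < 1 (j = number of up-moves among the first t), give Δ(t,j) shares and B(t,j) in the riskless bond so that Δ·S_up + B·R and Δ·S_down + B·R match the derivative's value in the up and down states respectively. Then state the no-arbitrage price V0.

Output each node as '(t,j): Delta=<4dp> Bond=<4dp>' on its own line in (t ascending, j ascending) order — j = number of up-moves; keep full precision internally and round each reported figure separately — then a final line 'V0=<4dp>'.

(0,0): Delta=2.2593 Bond=-102.4198
V0=69.2840

Since d<R<u, set p* = (R−d)/(u−d) = 0.8519; price each node as the discounted p*-expectation of its children.
At expiry t=1: V(1,0)=0.0000, V(1,1)=92.7200
Node (0,0) S=76.0000: V=(p*·92.7200+(1−p*)·0.0000)/1.14=69.2840; Δ=(92.7200−0.0000)/(92.7200−51.6800)=2.2593; B=V−Δ·S=-102.4198
Check: Δ(0,0)·S0 + B(0,0) = 69.2840 = V0.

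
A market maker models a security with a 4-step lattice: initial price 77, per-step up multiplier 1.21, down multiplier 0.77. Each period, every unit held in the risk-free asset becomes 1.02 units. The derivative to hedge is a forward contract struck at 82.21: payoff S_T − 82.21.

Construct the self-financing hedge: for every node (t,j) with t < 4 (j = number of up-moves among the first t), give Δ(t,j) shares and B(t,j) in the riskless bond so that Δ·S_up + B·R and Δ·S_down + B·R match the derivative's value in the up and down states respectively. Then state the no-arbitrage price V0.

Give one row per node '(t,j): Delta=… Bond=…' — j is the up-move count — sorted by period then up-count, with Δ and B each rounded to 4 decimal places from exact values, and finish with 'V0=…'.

(0,0): Delta=1.0000 Bond=-75.9493
(1,0): Delta=1.0000 Bond=-77.4683
(1,1): Delta=1.0000 Bond=-77.4683
(2,0): Delta=1.0000 Bond=-79.0177
(2,1): Delta=1.0000 Bond=-79.0177
(2,2): Delta=1.0000 Bond=-79.0177
(3,0): Delta=1.0000 Bond=-80.5980
(3,1): Delta=1.0000 Bond=-80.5980
(3,2): Delta=1.0000 Bond=-80.5980
(3,3): Delta=1.0000 Bond=-80.5980
V0=1.0507

No-arbitrage ⇒ martingale measure with p* = (R−d)/(u−d) = 0.5682.
Payoff layer (t=4): V(4,0)=-55.1422, V(4,1)=-39.6748, V(4,2)=-15.3690, V(4,3)=22.8259, V(4,4)=82.8463
(3,0): S=35.1530. Δ = (V_up−V_dn)/(S_up−S_dn) = (-39.6748−-55.1422)/(42.5352−27.0678) = 1.0000. V = [p*·-39.6748 + (1−p*)·-55.1422]/1.02 = -45.4450. B = V − Δ·S = -80.5980.
(3,1): S=55.2405. Δ = (V_up−V_dn)/(S_up−S_dn) = (-15.3690−-39.6748)/(66.8410−42.5352) = 1.0000. V = [p*·-15.3690 + (1−p*)·-39.6748]/1.02 = -25.3575. B = V − Δ·S = -80.5980.
(3,2): S=86.8065. Δ = (V_up−V_dn)/(S_up−S_dn) = (22.8259−-15.3690)/(105.0359−66.8410) = 1.0000. V = [p*·22.8259 + (1−p*)·-15.3690]/1.02 = 6.2084. B = V − Δ·S = -80.5980.
(3,3): S=136.4102. Δ = (V_up−V_dn)/(S_up−S_dn) = (82.8463−22.8259)/(165.0563−105.0359) = 1.0000. V = [p*·82.8463 + (1−p*)·22.8259]/1.02 = 55.8122. B = V − Δ·S = -80.5980.
(2,0): S=45.6533. Δ = (V_up−V_dn)/(S_up−S_dn) = (-25.3575−-45.4450)/(55.2405−35.1530) = 1.0000. V = [p*·-25.3575 + (1−p*)·-45.4450]/1.02 = -33.3644. B = V − Δ·S = -79.0177.
(2,1): S=71.7409. Δ = (V_up−V_dn)/(S_up−S_dn) = (6.2084−-25.3575)/(86.8065−55.2405) = 1.0000. V = [p*·6.2084 + (1−p*)·-25.3575]/1.02 = -7.2768. B = V − Δ·S = -79.0177.
(2,2): S=112.7357. Δ = (V_up−V_dn)/(S_up−S_dn) = (55.8122−6.2084)/(136.4102−86.8065) = 1.0000. V = [p*·55.8122 + (1−p*)·6.2084]/1.02 = 33.7180. B = V − Δ·S = -79.0177.
(1,0): S=59.2900. Δ = (V_up−V_dn)/(S_up−S_dn) = (-7.2768−-33.3644)/(71.7409−45.6533) = 1.0000. V = [p*·-7.2768 + (1−p*)·-33.3644]/1.02 = -18.1783. B = V − Δ·S = -77.4683.
(1,1): S=93.1700. Δ = (V_up−V_dn)/(S_up−S_dn) = (33.7180−-7.2768)/(112.7357−71.7409) = 1.0000. V = [p*·33.7180 + (1−p*)·-7.2768]/1.02 = 15.7017. B = V − Δ·S = -77.4683.
(0,0): S=77.0000. Δ = (V_up−V_dn)/(S_up−S_dn) = (15.7017−-18.1783)/(93.1700−59.2900) = 1.0000. V = [p*·15.7017 + (1−p*)·-18.1783]/1.02 = 1.0507. B = V − Δ·S = -75.9493.
Self-financing check: at every node Δ·S+B equals the discounted successor values.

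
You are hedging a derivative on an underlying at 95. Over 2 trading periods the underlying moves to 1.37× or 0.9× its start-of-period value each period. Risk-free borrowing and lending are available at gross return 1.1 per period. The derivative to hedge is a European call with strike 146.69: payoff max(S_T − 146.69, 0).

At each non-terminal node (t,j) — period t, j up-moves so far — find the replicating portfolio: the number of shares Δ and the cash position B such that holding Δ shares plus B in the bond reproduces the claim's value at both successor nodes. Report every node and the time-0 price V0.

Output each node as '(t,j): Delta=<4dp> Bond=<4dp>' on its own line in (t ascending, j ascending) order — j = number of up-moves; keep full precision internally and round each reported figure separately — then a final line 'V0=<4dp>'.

(0,0): Delta=0.2739 Bond=-21.2908
(1,0): Delta=0.0000 Bond=0.0000
(1,1): Delta=0.5168 Bond=-55.0367
V0=4.7313

Risk-neutral probability p* = (R−d)/(u−d) = (1.1−0.9)/(1.37−0.9) = 0.4255.
Terminal values V(2,·): V(2,0)=0.0000, V(2,1)=0.0000, V(2,2)=31.6155
  t=1,j=0: stock 85.5000 → up 117.1350 (V=0.0000), down 76.9500 (V=0.0000). Price 0.0000; hedge Δ=0.0000, bond B=0.0000.
  t=1,j=1: stock 130.1500 → up 178.3055 (V=31.6155), down 117.1350 (V=0.0000). Price 12.2304; hedge Δ=0.5168, bond B=-55.0367.
  t=0,j=0: stock 95.0000 → up 130.1500 (V=12.2304), down 85.5000 (V=0.0000). Price 4.7313; hedge Δ=0.2739, bond B=-21.2908.
Root portfolio cost Δ·95+B reproduces V0=4.7313.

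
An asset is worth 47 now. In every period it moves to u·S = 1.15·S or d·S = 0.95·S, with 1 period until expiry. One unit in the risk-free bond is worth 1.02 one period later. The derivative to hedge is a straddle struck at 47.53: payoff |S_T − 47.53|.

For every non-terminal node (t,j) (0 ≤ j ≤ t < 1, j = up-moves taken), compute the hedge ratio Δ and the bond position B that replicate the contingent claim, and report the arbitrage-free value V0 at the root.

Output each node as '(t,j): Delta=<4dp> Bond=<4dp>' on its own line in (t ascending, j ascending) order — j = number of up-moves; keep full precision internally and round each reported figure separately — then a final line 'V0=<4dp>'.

(0,0): Delta=0.3872 Bond=-14.1275
V0=4.0725

Risk-neutral probability p* = (R−d)/(u−d) = (1.02−0.95)/(1.15−0.95) = 0.3500.
At expiry t=1: V(1,0)=2.8800, V(1,1)=6.5200
(0,0): S=47.0000. Δ = (V_up−V_dn)/(S_up−S_dn) = (6.5200−2.8800)/(54.0500−44.6500) = 0.3872. V = [p*·6.5200 + (1−p*)·2.8800]/1.02 = 4.0725. B = V − Δ·S = -14.1275.
Each (Δ,B) replicates both successor values, so the strategy is self-financing and V0 is arbitrage-free.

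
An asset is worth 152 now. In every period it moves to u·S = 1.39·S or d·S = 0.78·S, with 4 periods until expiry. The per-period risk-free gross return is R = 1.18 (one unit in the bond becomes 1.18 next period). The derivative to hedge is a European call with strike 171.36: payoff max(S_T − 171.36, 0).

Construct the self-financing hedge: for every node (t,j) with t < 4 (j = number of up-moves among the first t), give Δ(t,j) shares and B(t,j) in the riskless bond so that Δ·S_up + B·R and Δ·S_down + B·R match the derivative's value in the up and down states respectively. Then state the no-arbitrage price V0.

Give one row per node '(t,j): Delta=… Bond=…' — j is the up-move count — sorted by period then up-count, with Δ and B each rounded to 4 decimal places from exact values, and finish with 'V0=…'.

(0,0): Delta=0.8794 Bond=-65.2973
(1,0): Delta=0.6295 Bond=-47.4161
(1,1): Delta=0.9530 Bond=-92.6090
(2,0): Delta=0.0721 Bond=-4.4046
(2,1): Delta=0.7937 Bond=-83.0128
(2,2): Delta=1.0000 Bond=-123.0681
(3,0): Delta=0.0000 Bond=0.0000
(3,1): Delta=0.0933 Bond=-7.9262
(3,2): Delta=1.0000 Bond=-145.2203
(3,3): Delta=1.0000 Bond=-145.2203
V0=68.3727

Since d<R<u, set p* = (R−d)/(u−d) = 0.6557; price each node as the discounted p*-expectation of its children.
Payoff layer (t=4): V(4,0)=0.0000, V(4,1)=0.0000, V(4,2)=7.3144, V(4,3)=147.0470, V(4,4)=396.0576
(3,0): S=72.1319. Δ = (V_up−V_dn)/(S_up−S_dn) = (0.0000−0.0000)/(100.2633−56.2629) = 0.0000. V = [p*·0.0000 + (1−p*)·0.0000]/1.18 = 0.0000. B = V − Δ·S = 0.0000.
(3,1): S=128.5428. Δ = (V_up−V_dn)/(S_up−S_dn) = (7.3144−0.0000)/(178.6744−100.2633) = 0.0933. V = [p*·7.3144 + (1−p*)·0.0000]/1.18 = 4.0647. B = V − Δ·S = -7.9262.
(3,2): S=229.0698. Δ = (V_up−V_dn)/(S_up−S_dn) = (147.0470−7.3144)/(318.4070−178.6744) = 1.0000. V = [p*·147.0470 + (1−p*)·7.3144]/1.18 = 83.8494. B = V − Δ·S = -145.2203.
(3,3): S=408.2141. Δ = (V_up−V_dn)/(S_up−S_dn) = (396.0576−147.0470)/(567.4176−318.4070) = 1.0000. V = [p*·396.0576 + (1−p*)·147.0470]/1.18 = 262.9937. B = V − Δ·S = -145.2203.
(2,0): S=92.4768. Δ = (V_up−V_dn)/(S_up−S_dn) = (4.0647−0.0000)/(128.5428−72.1319) = 0.0721. V = [p*·4.0647 + (1−p*)·0.0000]/1.18 = 2.2588. B = V − Δ·S = -4.4046.
(2,1): S=164.7984. Δ = (V_up−V_dn)/(S_up−S_dn) = (83.8494−4.0647)/(229.0698−128.5428) = 0.7937. V = [p*·83.8494 + (1−p*)·4.0647]/1.18 = 47.7818. B = V − Δ·S = -83.0128.
(2,2): S=293.6792. Δ = (V_up−V_dn)/(S_up−S_dn) = (262.9937−83.8494)/(408.2141−229.0698) = 1.0000. V = [p*·262.9937 + (1−p*)·83.8494]/1.18 = 170.6111. B = V − Δ·S = -123.0681.
(1,0): S=118.5600. Δ = (V_up−V_dn)/(S_up−S_dn) = (47.7818−2.2588)/(164.7984−92.4768) = 0.6295. V = [p*·47.7818 + (1−p*)·2.2588]/1.18 = 27.2118. B = V − Δ·S = -47.4161.
(1,1): S=211.2800. Δ = (V_up−V_dn)/(S_up−S_dn) = (170.6111−47.7818)/(293.6792−164.7984) = 0.9530. V = [p*·170.6111 + (1−p*)·47.7818]/1.18 = 108.7505. B = V − Δ·S = -92.6090.
(0,0): S=152.0000. Δ = (V_up−V_dn)/(S_up−S_dn) = (108.7505−27.2118)/(211.2800−118.5600) = 0.8794. V = [p*·108.7505 + (1−p*)·27.2118]/1.18 = 68.3727. B = V − Δ·S = -65.2973.
Root portfolio cost Δ·152+B reproduces V0=68.3727.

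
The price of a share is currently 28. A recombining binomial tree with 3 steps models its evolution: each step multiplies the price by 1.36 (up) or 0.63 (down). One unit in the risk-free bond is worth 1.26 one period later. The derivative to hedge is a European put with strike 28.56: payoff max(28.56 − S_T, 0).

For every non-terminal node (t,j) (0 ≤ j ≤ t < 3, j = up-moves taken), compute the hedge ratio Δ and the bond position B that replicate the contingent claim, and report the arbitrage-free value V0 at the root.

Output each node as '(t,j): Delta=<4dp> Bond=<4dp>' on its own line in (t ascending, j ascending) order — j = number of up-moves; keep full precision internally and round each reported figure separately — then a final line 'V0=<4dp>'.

No-arbitrage ⇒ martingale measure with p* = (R−d)/(u−d) = 0.8630.
Terminal payoffs: V(3,0)=21.5587, V(3,1)=13.4460, V(3,2)=0.0000, V(3,3)=0.0000
Node (2,0) S=11.1132: V=(p*·13.4460+(1−p*)·21.5587)/1.26=11.5535; Δ=(13.4460−21.5587)/(15.1140−7.0013)=-1.0000; B=V−Δ·S=22.6667
Node (2,1) S=23.9904: V=(p*·0.0000+(1−p*)·13.4460)/1.26=1.4618; Δ=(0.0000−13.4460)/(32.6269−15.1140)=-0.7678; B=V−Δ·S=19.8811
Node (2,2) S=51.7888: V=(p*·0.0000+(1−p*)·0.0000)/1.26=0.0000; Δ=(0.0000−0.0000)/(70.4328−32.6269)=0.0000; B=V−Δ·S=0.0000
Node (1,0) S=17.6400: V=(p*·1.4618+(1−p*)·11.5535)/1.26=2.2573; Δ=(1.4618−11.5535)/(23.9904−11.1132)=-0.7837; B=V−Δ·S=16.0815
Node (1,1) S=38.0800: V=(p*·0.0000+(1−p*)·1.4618)/1.26=0.1589; Δ=(0.0000−1.4618)/(51.7888−23.9904)=-0.0526; B=V−Δ·S=2.1615
Node (0,0) S=28.0000: V=(p*·0.1589+(1−p*)·2.2573)/1.26=0.3543; Δ=(0.1589−2.2573)/(38.0800−17.6400)=-0.1027; B=V−Δ·S=3.2288
Self-financing check: at every node Δ·S+B equals the discounted successor values.

(0,0): Delta=-0.1027 Bond=3.2288
(1,0): Delta=-0.7837 Bond=16.0815
(1,1): Delta=-0.0526 Bond=2.1615
(2,0): Delta=-1.0000 Bond=22.6667
(2,1): Delta=-0.7678 Bond=19.8811
(2,2): Delta=0.0000 Bond=0.0000
V0=0.3543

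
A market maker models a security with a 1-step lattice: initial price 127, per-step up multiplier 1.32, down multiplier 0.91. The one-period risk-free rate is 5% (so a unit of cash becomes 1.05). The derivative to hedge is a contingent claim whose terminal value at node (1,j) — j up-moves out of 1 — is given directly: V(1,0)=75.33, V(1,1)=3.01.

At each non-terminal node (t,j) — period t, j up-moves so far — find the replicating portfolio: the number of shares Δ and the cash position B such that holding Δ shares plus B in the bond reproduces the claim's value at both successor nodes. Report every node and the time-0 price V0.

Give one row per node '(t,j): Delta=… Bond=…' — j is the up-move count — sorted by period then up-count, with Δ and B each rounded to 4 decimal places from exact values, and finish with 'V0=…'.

(0,0): Delta=-1.3889 Bond=224.6144
V0=48.2242

Since d<R<u, set p* = (R−d)/(u−d) = 0.3415; price each node as the discounted p*-expectation of its children.
At expiry t=1: V(1,0)=75.3300, V(1,1)=3.0100
(0,0): S=127.0000. Δ = (V_up−V_dn)/(S_up−S_dn) = (3.0100−75.3300)/(167.6400−115.5700) = -1.3889. V = [p*·3.0100 + (1−p*)·75.3300]/1.05 = 48.2242. B = V − Δ·S = 224.6144.
Self-financing check: at every node Δ·S+B equals the discounted successor values.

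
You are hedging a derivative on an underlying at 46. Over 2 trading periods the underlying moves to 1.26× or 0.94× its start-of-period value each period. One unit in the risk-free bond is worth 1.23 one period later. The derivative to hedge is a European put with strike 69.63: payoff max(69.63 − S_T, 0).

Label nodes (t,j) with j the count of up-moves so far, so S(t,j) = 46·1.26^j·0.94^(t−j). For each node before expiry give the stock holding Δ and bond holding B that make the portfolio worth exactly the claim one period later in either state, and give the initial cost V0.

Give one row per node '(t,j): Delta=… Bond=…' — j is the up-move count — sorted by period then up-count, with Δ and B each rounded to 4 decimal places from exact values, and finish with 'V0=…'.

(0,0): Delta=-0.8298 Bond=40.0422
(1,0): Delta=-1.0000 Bond=56.6098
(1,1): Delta=-0.8167 Bond=48.4908
V0=1.8697

No-arbitrage ⇒ martingale measure with p* = (R−d)/(u−d) = 0.9062.
Terminal values V(2,·): V(2,0)=28.9844, V(2,1)=15.1476, V(2,2)=0.0000
(1,0): S=43.2400. Δ = (V_up−V_dn)/(S_up−S_dn) = (15.1476−28.9844)/(54.4824−40.6456) = -1.0000. V = [p*·15.1476 + (1−p*)·28.9844]/1.23 = 13.3698. B = V − Δ·S = 56.6098.
(1,1): S=57.9600. Δ = (V_up−V_dn)/(S_up−S_dn) = (0.0000−15.1476)/(73.0296−54.4824) = -0.8167. V = [p*·0.0000 + (1−p*)·15.1476]/1.23 = 1.1545. B = V − Δ·S = 48.4908.
(0,0): S=46.0000. Δ = (V_up−V_dn)/(S_up−S_dn) = (1.1545−13.3698)/(57.9600−43.2400) = -0.8298. V = [p*·1.1545 + (1−p*)·13.3698]/1.23 = 1.8697. B = V − Δ·S = 40.0422.
Each (Δ,B) replicates both successor values, so the strategy is self-financing and V0 is arbitrage-free.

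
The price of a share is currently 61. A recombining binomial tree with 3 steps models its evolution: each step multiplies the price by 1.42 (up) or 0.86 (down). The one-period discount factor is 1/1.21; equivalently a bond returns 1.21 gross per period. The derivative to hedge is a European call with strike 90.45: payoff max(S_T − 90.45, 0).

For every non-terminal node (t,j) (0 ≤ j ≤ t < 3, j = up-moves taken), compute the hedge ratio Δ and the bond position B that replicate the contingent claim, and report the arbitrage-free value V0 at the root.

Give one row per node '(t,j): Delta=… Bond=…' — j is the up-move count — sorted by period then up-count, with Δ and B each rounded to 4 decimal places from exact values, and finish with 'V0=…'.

(0,0): Delta=0.6817 Bond=-26.1734
(1,0): Delta=0.2695 Bond=-10.0501
(1,1): Delta=0.8314 Bond=-44.6417
(2,0): Delta=0.0000 Bond=0.0000
(2,1): Delta=0.3675 Bond=-19.4570
(2,2): Delta=1.0000 Bond=-74.7521
V0=15.4080

Under the risk-neutral measure, an up-move has probability p* = (R−d)/(u−d) = 0.6250 and values discount at R = 1.21.
Terminal values V(3,·): V(3,0)=0.0000, V(3,1)=0.0000, V(3,2)=15.3303, V(3,3)=84.2106
Node (2,0) S=45.1156: V=(p*·0.0000+(1−p*)·0.0000)/1.21=0.0000; Δ=(0.0000−0.0000)/(64.0642−38.7994)=0.0000; B=V−Δ·S=0.0000
Node (2,1) S=74.4932: V=(p*·15.3303+(1−p*)·0.0000)/1.21=7.9186; Δ=(15.3303−0.0000)/(105.7803−64.0642)=0.3675; B=V−Δ·S=-19.4570
Node (2,2) S=123.0004: V=(p*·84.2106+(1−p*)·15.3303)/1.21=48.2483; Δ=(84.2106−15.3303)/(174.6606−105.7803)=1.0000; B=V−Δ·S=-74.7521
Node (1,0) S=52.4600: V=(p*·7.9186+(1−p*)·0.0000)/1.21=4.0902; Δ=(7.9186−0.0000)/(74.4932−45.1156)=0.2695; B=V−Δ·S=-10.0501
Node (1,1) S=86.6200: V=(p*·48.2483+(1−p*)·7.9186)/1.21=27.3758; Δ=(48.2483−7.9186)/(123.0004−74.4932)=0.8314; B=V−Δ·S=-44.6417
Node (0,0) S=61.0000: V=(p*·27.3758+(1−p*)·4.0902)/1.21=15.4080; Δ=(27.3758−4.0902)/(86.6200−52.4600)=0.6817; B=V−Δ·S=-26.1734
Root portfolio cost Δ·61+B reproduces V0=15.4080.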